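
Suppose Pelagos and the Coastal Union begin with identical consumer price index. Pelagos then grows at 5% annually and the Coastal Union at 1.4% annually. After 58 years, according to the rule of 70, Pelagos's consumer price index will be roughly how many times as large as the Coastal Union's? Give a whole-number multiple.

around 8 times

Only the 3.6-point difference matters.
70/3.6 ≈ 19.44 years per doubling of the ratio; 58 years gives 2.98 doublings, so ≈ 8×.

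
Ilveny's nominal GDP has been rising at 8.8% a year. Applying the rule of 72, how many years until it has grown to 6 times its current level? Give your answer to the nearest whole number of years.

approximately 21 years

One doubling takes 72/8.8 = 8.18 years.
6× is log₂ 6 ≈ 2.58 doublings, so ≈ 2.58 × 8.18 = 21 years.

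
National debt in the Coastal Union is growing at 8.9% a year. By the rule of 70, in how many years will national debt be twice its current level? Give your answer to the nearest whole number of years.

approximately 8 years

At 8.9%, doubling takes about 70/8.9 = 7.87 years.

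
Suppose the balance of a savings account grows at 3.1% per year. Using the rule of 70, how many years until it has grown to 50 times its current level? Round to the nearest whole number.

roughly 127 years

One doubling takes 70/3.1 = 22.58 years.
50× is log₂ 50 ≈ 5.64 doublings, so ≈ 5.64 × 22.58 = 127 years.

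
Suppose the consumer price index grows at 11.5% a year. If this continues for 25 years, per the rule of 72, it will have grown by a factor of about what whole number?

around 16 times

72/11.5 ≈ 6.26 years per doubling.
25 years fits 4 doublings: 2^4 = 16.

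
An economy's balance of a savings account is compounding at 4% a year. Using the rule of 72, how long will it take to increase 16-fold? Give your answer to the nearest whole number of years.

Doubling time ≈ 72/4 = 18.00 years.
16× is 4 doublings, so 4 × 18.00 ≈ 72 years.

≈ 72 years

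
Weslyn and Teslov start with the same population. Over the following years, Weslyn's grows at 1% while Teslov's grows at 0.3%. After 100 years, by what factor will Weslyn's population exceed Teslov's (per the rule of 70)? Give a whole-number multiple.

Only the 0.7-point difference matters.
70/0.7 ≈ 100.00 years per doubling of the ratio; 100 years gives 1.00 doublings, so ≈ 2×.

roughly 2 times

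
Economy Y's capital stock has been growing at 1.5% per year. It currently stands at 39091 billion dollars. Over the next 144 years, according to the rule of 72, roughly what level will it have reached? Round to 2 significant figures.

≈ 310000 billion dollars

Doubling time ≈ 72/1.5 = 48.00 years.
144 years is 144/48.00 ≈ 3.00 doublings, a factor of 2^3.00 ≈ 8.00.
39091 × 8.00 ≈ 310000 billion dollars.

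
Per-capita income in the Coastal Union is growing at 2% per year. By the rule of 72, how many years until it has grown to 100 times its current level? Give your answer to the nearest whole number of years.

about 239 years

Doubling time ≈ 72/2 = 36.00 years.
Reaching 100× takes log₂(100) ≈ 6.64 doublings.
6.64 × 36.00 ≈ 239 years.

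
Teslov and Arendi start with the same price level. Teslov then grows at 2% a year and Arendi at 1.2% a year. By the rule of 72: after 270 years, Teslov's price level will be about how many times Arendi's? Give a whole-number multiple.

Rate gap = 2% − 1.2% = 0.8 points.
The ratio doubles every 72/0.8 ≈ 90.00 years.
270/90.00 ≈ 3.00 doublings → ratio ≈ 2^3.00 ≈ 8.

8 times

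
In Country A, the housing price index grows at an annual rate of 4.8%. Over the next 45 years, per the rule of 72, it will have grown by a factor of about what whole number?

about 8 times

Doubling time ≈ 72/4.8 = 15.00 years.
45/15.00 ≈ 3 doublings, so about 2^3 = 8×.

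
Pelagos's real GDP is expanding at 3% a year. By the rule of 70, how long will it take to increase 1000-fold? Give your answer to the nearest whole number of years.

roughly 233 years

One doubling takes 70/3 = 23.33 years.
1000× is log₂ 1000 ≈ 9.97 doublings, so ≈ 9.97 × 23.33 = 233 years.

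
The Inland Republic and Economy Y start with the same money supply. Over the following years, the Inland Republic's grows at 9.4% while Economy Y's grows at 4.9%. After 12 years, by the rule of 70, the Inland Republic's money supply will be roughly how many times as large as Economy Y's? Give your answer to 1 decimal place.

Only the 4.5-point difference matters.
70/4.5 ≈ 15.56 years per doubling of the ratio; 12 years gives 0.77 doublings, so ≈ 1.7×.

around 1.7 times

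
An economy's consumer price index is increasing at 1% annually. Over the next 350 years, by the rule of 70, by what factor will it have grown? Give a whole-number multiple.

70/1 ≈ 70.00 years per doubling.
350 years fits 5 doublings: 2^5 = 32.

about 32 times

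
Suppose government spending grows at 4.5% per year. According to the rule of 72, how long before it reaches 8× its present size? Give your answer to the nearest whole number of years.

about 48 years

Doubling time ≈ 72/4.5 = 16.00 years.
8× is 3 doublings, so 3 × 16.00 ≈ 48 years.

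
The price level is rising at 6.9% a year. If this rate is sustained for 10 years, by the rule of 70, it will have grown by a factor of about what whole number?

70/6.9 ≈ 10.14 years per doubling.
10 years fits 1 doubling: 2^1 = 2.

≈ 2 times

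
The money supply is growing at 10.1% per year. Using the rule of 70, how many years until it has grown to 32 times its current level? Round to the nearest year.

about 35 years

One doubling takes 70/10.1 = 6.93 years.
32× is 5 doublings, so 5 × 6.93 ≈ 35 years.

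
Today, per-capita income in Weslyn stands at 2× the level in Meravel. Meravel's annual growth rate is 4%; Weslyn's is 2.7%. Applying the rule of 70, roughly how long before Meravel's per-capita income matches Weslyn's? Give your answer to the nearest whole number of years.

approximately 54 years

Meravel gains on Weslyn at 4% − 2.7% = 1.3 points a year.
At that relative rate the gap halves every 70/1.3 ≈ 53.85 years.
A 2× gap closes after 1 halving: 1 × 53.85 ≈ 54 years.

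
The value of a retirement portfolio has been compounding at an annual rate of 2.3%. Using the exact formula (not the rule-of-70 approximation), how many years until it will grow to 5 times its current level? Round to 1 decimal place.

70.8 years

t = ln(5) / ln(1 + 0.023) = 1.6094 / 0.022739 ≈ 70.78.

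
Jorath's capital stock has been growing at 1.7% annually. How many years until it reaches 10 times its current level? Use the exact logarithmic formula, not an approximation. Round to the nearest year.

137 years

t = ln(10) / ln(1 + 0.017) = 2.3026 / 0.016857 ≈ 136.60.
≈ 137 years.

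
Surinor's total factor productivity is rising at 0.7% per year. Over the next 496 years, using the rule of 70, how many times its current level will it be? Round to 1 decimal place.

Doubles every ≈ 100.00 years (70/0.7).
496 years is 4.96 doublings; 2^4.96 ≈ 31.1×.

roughly 31.1 times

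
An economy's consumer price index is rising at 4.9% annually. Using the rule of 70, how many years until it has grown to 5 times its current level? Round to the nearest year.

about 33 years

At 4.9% it doubles every 70/4.9 ≈ 14.29 years.
Reaching 5× takes log₂(5) ≈ 2.32 doublings.
2.32 × 14.29 ≈ 33 years.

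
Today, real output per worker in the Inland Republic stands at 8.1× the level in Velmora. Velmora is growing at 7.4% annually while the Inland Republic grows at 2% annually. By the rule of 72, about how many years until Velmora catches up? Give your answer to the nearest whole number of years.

The growth-rate gap is 7.4% − 2% = 5.4 percentage points.
So the ratio between them halves every 72/5.4 ≈ 13.33 years.
An 8.1× gap takes log₂(8.1) ≈ 3.02 halvings to close: 3.02 × 13.33 ≈ 40 years.

approximately 40 years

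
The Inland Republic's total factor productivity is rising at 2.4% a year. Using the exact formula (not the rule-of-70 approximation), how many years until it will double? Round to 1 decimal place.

29.2 years

t = ln(2) / ln(1 + 0.024) = 0.6931 / 0.023717 ≈ 29.22.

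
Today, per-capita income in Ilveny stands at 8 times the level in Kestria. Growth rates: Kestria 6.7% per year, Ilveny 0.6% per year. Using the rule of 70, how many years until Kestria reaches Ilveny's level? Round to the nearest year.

What matters is the difference: 6.1 pp.
Rule of 70 on the gap: the ratio halves every 70/6.1 ≈ 11.48 years.
An 8 times gap closes after 3 halvings: 3 × 11.48 ≈ 34 years.

≈ 34 years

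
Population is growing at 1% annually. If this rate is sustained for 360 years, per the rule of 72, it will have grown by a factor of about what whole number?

roughly 32 times

Doubling time ≈ 72/1 = 72.00 years.
360/72.00 ≈ 5 doublings, so about 2^5 = 32×.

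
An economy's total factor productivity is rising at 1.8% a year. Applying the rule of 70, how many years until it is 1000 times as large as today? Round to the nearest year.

≈ 388 years

At 1.8% it doubles every 70/1.8 ≈ 38.89 years.
1000× is log₂ 1000 ≈ 9.97 doublings, so ≈ 9.97 × 38.89 = 388 years.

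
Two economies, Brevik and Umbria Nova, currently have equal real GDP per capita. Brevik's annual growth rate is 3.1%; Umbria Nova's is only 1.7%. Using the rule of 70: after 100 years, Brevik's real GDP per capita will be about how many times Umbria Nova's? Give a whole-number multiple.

Only the 1.4-point difference matters.
70/1.4 ≈ 50.00 years per doubling of the ratio; 100 years gives 2.00 doublings, so ≈ 4×.

roughly 4 times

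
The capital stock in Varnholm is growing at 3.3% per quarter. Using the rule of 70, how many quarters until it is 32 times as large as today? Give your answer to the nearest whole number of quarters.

roughly 106 quarters

Doubling time ≈ 70/3.3 = 21.21 quarters.
32 = 2^5, so 5 doublings → 106 quarters.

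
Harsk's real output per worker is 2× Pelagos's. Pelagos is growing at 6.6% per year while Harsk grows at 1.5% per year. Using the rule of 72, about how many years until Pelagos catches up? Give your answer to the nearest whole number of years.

≈ 14 years

What matters is the difference: 5.1 pp.
Rule of 72 on the gap: the ratio halves every 72/5.1 ≈ 14.12 years.
A 2× gap closes after 1 halving: 1 × 14.12 ≈ 14 years.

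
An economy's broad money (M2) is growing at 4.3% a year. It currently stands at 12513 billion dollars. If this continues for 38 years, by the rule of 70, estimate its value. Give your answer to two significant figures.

It doubles every 70/4.3 ≈ 16.28 years, so 38 years is 2.33 doublings.
2^2.33 ≈ 5.03; 12513 × 5.03 ≈ 63000 billion dollars.

roughly 63000 billion dollars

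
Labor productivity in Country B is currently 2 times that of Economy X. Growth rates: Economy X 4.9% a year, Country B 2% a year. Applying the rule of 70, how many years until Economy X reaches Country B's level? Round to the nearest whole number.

roughly 24 years

Economy X gains on Country B at 4.9% − 2% = 2.9 points a year.
At that relative rate the gap halves every 70/2.9 ≈ 24.14 years.
A 2 times gap closes after 1 halving: 1 × 24.14 ≈ 24 years.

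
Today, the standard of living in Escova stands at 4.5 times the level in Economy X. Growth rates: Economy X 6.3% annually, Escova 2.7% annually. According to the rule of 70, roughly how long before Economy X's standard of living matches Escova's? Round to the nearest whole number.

about 42 years

The growth-rate gap is 6.3% − 2.7% = 3.6 percentage points.
So the ratio between them halves every 70/3.6 ≈ 19.44 years.
A 4.5 times gap takes log₂(4.5) ≈ 2.17 halvings to close: 2.17 × 19.44 ≈ 42 years.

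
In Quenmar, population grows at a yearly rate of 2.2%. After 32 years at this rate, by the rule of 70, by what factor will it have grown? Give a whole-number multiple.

≈ 2 times

At 2.2% one doubling takes ≈ 31.82 years; 32 years is 1 of them, so ×2.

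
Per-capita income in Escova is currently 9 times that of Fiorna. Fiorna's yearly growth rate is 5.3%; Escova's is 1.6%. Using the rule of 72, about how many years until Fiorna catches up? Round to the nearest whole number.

about 62 years

Fiorna gains on Escova at 5.3% − 1.6% = 3.7 points a year.
At that relative rate the gap halves every 72/3.7 ≈ 19.46 years.
A 9 times gap takes log₂(9) ≈ 3.17 halvings to close: 3.17 × 19.46 ≈ 62 years.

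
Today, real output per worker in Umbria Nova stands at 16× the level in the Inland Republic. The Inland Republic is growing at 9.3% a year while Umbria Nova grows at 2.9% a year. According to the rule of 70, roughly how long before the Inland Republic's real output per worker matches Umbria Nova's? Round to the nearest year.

approximately 44 years

the Inland Republic gains on Umbria Nova at 9.3% − 2.9% = 6.4 points a year.
At that relative rate the gap halves every 70/6.4 ≈ 10.94 years.
A 16× gap closes after 4 halvings: 4 × 10.94 ≈ 44 years.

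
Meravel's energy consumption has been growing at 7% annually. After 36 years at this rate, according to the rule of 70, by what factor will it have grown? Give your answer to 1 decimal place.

Doubles every ≈ 10.00 years (70/7).
36 years is 3.60 doublings; 2^3.60 ≈ 12.1×.

roughly 12.1 times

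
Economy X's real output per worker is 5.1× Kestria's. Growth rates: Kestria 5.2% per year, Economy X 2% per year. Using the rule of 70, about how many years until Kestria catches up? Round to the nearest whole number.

around 51 years

What matters is the difference: 3.2 pp.
Rule of 70 on the gap: the ratio halves every 70/3.2 ≈ 21.88 years.
A 5.1× gap takes log₂(5.1) ≈ 2.35 halvings to close: 2.35 × 21.88 ≈ 51 years.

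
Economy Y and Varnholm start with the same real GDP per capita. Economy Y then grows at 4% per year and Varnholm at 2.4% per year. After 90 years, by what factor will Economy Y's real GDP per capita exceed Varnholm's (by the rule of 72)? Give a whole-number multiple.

4 times

Economy Y pulls ahead at 1.6 pp per year, so the ratio doubles every 72/1.6 ≈ 45.00 years.
In 90 years that's 2.00 doublings: 2^2.00 ≈ 4.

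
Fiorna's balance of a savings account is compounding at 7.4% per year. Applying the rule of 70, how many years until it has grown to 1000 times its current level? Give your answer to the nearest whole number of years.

At 7.4% it doubles every 70/7.4 ≈ 9.46 years.
Reaching 1000× takes log₂(1000) ≈ 9.97 doublings.
9.97 × 9.46 ≈ 94 years.

around 94 years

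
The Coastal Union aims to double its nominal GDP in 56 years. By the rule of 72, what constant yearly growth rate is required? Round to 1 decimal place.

72 / 56 ≈ 1.29, so about 1.3% per year.

1.3%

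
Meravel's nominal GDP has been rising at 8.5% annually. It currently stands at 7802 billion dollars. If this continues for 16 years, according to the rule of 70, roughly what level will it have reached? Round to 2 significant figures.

Doubling time ≈ 70/8.5 = 8.24 years.
16 years is 16/8.24 ≈ 1.94 doublings, a factor of 2^1.94 ≈ 3.84.
7802 × 3.84 ≈ 30000 billion dollars.

roughly 30000 billion dollars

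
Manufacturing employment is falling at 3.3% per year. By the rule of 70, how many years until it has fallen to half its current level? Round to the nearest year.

Halving time ≈ 70 / 3.3 = 21.21 → 21 years.

around 21 years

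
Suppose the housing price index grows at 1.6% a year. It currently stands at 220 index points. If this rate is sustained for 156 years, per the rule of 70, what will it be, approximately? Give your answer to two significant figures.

It doubles every 70/1.6 ≈ 43.75 years, so 156 years is 3.57 doublings.
2^3.57 ≈ 11.88; 220 × 11.88 ≈ 2600 index points.

≈ 2600 index points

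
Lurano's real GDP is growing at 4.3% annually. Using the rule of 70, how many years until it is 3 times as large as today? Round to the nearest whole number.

about 26 years

At 4.3% it doubles every 70/4.3 ≈ 16.28 years.
Reaching 3× takes log₂(3) ≈ 1.58 doublings.
1.58 × 16.28 ≈ 26 years.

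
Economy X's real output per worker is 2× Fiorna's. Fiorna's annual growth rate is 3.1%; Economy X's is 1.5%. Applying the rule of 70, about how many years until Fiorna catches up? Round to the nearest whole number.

The growth-rate gap is 3.1% − 1.5% = 1.6 percentage points.
So the ratio between them halves every 70/1.6 ≈ 43.75 years.
A 2× gap closes after 1 halving: 1 × 43.75 ≈ 44 years.

44 years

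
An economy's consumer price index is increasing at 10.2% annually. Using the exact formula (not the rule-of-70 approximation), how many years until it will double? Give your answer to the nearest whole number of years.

t = ln(2) / ln(1 + 0.102) = 0.6931 / 0.097127 ≈ 7.14.
≈ 7 years.

7 years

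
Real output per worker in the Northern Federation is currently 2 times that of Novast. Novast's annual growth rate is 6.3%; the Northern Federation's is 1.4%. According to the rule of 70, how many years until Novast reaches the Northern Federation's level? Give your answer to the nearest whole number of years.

14 years

What matters is the difference: 4.9 pp.
Rule of 70 on the gap: the ratio halves every 70/4.9 ≈ 14.29 years.
A 2 times gap closes after 1 halving: 1 × 14.29 ≈ 14 years.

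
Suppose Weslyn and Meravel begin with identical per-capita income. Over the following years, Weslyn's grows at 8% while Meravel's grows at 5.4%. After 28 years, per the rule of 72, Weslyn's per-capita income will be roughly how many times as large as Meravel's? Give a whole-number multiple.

Rate gap = 8% − 5.4% = 2.6 points.
The ratio doubles every 72/2.6 ≈ 27.69 years.
28/27.69 ≈ 1.01 doublings → ratio ≈ 2^1.01 ≈ 2.

2 times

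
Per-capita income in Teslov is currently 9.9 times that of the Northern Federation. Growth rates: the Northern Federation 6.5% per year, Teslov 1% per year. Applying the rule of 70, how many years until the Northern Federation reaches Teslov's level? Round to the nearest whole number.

roughly 42 years

the Northern Federation gains on Teslov at 6.5% − 1% = 5.5 points a year.
At that relative rate the gap halves every 70/5.5 ≈ 12.73 years.
A 9.9 times gap takes log₂(9.9) ≈ 3.31 halvings to close: 3.31 × 12.73 ≈ 42 years.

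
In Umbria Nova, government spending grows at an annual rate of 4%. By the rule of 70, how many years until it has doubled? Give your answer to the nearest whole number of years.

At 4%, doubling takes about 70/4 = 17.50 years.

about 18 years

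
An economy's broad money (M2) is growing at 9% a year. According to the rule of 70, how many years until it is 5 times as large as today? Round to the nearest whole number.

At 9% it doubles every 70/9 ≈ 7.78 years.
5× is log₂ 5 ≈ 2.32 doublings, so ≈ 2.32 × 7.78 = 18 years.

approximately 18 years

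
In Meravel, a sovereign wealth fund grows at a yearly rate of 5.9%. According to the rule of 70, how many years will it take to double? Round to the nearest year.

around 12 years

70/5.9 ≈ 11.86, so it doubles roughly every 12 years.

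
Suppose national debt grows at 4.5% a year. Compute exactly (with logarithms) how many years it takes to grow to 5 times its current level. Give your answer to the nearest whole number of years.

t = ln(5) / ln(1 + 0.045) = 1.6094 / 0.044017 ≈ 36.56.
≈ 37 years.

37 years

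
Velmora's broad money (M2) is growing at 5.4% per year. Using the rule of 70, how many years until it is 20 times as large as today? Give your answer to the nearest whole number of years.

At 5.4% it doubles every 70/5.4 ≈ 12.96 years.
Reaching 20× takes log₂(20) ≈ 4.32 doublings.
4.32 × 12.96 ≈ 56 years.

56 years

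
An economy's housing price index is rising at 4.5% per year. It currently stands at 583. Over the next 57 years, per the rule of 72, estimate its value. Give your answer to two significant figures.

It doubles every 72/4.5 ≈ 16.00 years, so 57 years is 3.56 doublings.
2^3.56 ≈ 11.79; 583 × 11.79 ≈ 6900.

≈ 6900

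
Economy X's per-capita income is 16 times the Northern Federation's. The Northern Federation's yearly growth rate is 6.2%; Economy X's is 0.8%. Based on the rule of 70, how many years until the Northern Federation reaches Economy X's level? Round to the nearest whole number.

52 years

the Northern Federation gains on Economy X at 6.2% − 0.8% = 5.4 points a year.
At that relative rate the gap halves every 70/5.4 ≈ 12.96 years.
A 16 times gap closes after 4 halvings: 4 × 12.96 ≈ 52 years.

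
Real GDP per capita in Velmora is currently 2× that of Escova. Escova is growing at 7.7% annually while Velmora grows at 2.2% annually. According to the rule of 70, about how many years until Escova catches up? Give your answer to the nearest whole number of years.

≈ 13 years

What matters is the difference: 5.5 pp.
Rule of 70 on the gap: the ratio halves every 70/5.5 ≈ 12.73 years.
A 2× gap closes after 1 halving: 1 × 12.73 ≈ 13 years.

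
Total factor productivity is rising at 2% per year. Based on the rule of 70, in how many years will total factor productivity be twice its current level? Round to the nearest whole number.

≈ 35 years

70/2 ≈ 35.00, so it doubles roughly every 35 years.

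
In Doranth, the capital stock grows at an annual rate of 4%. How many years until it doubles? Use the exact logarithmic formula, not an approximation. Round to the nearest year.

18 years

t = ln(2) / ln(1 + 0.04) = 0.6931 / 0.039221 ≈ 17.67.
≈ 18 years.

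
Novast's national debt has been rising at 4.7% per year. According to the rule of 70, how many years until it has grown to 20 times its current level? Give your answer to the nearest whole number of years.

At 4.7% it doubles every 70/4.7 ≈ 14.89 years.
Reaching 20× takes log₂(20) ≈ 4.32 doublings.
4.32 × 14.89 ≈ 64 years.

roughly 64 years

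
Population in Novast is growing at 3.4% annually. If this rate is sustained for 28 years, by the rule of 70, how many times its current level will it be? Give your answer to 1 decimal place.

Doubles every ≈ 20.59 years (70/3.4).
28 years is 1.36 doublings; 2^1.36 ≈ 2.6×.

about 2.6 times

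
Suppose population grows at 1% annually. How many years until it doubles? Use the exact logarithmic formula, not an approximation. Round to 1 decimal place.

t = ln(2) / ln(1 + 0.01) = 0.6931 / 0.009950 ≈ 69.66.

69.7 years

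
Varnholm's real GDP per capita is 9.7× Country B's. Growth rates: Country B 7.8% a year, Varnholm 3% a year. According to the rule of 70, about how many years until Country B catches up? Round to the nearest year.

around 48 years

The growth-rate gap is 7.8% − 3% = 4.8 percentage points.
So the ratio between them halves every 70/4.8 ≈ 14.58 years.
A 9.7× gap takes log₂(9.7) ≈ 3.28 halvings to close: 3.28 × 14.58 ≈ 48 years.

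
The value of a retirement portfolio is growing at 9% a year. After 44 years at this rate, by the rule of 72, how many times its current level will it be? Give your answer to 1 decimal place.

45.3 times

Doubling time ≈ 72/9 = 8.00 years.
44 years / 8.00 ≈ 5.50 doublings → factor 2^5.50 ≈ 45.3.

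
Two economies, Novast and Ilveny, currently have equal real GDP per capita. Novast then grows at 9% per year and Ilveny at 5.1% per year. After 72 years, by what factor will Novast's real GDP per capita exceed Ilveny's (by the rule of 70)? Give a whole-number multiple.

Rate gap = 9% − 5.1% = 3.9 points.
The ratio doubles every 70/3.9 ≈ 17.95 years.
72/17.95 ≈ 4.01 doublings → ratio ≈ 2^4.01 ≈ 16.

≈ 16 times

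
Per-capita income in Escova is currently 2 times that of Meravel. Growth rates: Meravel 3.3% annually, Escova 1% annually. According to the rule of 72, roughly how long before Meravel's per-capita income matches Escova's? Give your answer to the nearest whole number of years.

What matters is the difference: 2.3 pp.
Rule of 72 on the gap: the ratio halves every 72/2.3 ≈ 31.30 years.
A 2 times gap closes after 1 halving: 1 × 31.30 ≈ 31 years.

31 years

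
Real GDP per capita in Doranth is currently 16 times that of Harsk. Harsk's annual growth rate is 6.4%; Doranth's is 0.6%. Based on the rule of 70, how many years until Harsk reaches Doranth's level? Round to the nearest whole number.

What matters is the difference: 5.8 pp.
Rule of 70 on the gap: the ratio halves every 70/5.8 ≈ 12.07 years.
A 16 times gap closes after 4 halvings: 4 × 12.07 ≈ 48 years.

approximately 48 years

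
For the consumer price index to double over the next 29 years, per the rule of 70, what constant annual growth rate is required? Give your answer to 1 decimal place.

≈ 2.4%

70 / 29 ≈ 2.41, so about 2.4% annually.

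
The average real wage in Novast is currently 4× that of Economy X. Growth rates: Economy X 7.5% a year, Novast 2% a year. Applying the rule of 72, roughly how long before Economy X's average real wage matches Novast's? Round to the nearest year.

Economy X gains on Novast at 7.5% − 2% = 5.5 points a year.
At that relative rate the gap halves every 72/5.5 ≈ 13.09 years.
A 4× gap closes after 2 halvings: 2 × 13.09 ≈ 26 years.

26 years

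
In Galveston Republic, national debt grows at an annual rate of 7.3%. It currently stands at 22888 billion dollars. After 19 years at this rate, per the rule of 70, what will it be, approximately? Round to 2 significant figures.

It doubles every 70/7.3 ≈ 9.59 years, so 19 years is 1.98 doublings.
2^1.98 ≈ 3.94; 22888 × 3.94 ≈ 90000 billion dollars.

about 90000 billion dollars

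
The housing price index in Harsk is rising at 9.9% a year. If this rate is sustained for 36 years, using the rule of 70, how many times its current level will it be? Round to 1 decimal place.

Doubling time ≈ 70/9.9 = 7.07 years.
36 years / 7.07 ≈ 5.09 doublings → factor 2^5.09 ≈ 34.1.

34.1 times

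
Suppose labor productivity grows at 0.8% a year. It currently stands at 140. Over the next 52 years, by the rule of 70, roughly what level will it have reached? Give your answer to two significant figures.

It doubles every 70/0.8 ≈ 87.50 years, so 52 years is 0.59 doublings.
2^0.59 ≈ 1.51; 140 × 1.51 ≈ 210.

roughly 210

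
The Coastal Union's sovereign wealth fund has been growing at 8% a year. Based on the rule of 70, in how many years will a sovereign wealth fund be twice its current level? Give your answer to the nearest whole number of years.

9 years

70/8 ≈ 8.75, so it doubles roughly every 9 years.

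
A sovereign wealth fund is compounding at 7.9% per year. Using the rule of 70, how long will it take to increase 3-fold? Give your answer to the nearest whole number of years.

One doubling takes 70/7.9 = 8.86 years.
3× is log₂ 3 ≈ 1.58 doublings, so ≈ 1.58 × 8.86 = 14 years.

roughly 14 years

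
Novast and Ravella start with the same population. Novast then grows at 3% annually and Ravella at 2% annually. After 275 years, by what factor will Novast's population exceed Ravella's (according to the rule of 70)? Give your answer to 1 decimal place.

Rate gap = 3% − 2% = 1 point.
The ratio doubles every 70/1 ≈ 70.00 years.
275/70.00 ≈ 3.93 doublings → ratio ≈ 2^3.93 ≈ 15.2.

≈ 15.2 times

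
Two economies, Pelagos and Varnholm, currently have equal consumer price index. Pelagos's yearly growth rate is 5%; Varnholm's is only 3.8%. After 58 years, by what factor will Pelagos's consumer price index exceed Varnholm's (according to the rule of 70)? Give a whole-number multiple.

≈ 2 times

Pelagos pulls ahead at 1.2 pp per year, so the ratio doubles every 70/1.2 ≈ 58.33 years.
In 58 years that's 0.99 doublings: 2^0.99 ≈ 2.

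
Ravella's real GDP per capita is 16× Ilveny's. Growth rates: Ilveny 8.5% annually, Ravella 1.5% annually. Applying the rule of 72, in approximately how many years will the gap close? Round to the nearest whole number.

approximately 41 years

The growth-rate gap is 8.5% − 1.5% = 7 percentage points.
So the ratio between them halves every 72/7 ≈ 10.29 years.
A 16× gap closes after 4 halvings: 4 × 10.29 ≈ 41 years.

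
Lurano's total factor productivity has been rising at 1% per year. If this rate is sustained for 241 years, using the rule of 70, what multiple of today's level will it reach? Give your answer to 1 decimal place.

≈ 10.9 times

Doubles every ≈ 70.00 years (70/1).
241 years is 3.44 doublings; 2^3.44 ≈ 10.9×.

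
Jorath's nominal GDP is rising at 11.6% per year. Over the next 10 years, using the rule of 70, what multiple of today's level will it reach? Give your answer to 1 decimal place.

Doubling time ≈ 70/11.6 = 6.03 years.
10 years / 6.03 ≈ 1.66 doublings → factor 2^1.66 ≈ 3.2.

roughly 3.2 times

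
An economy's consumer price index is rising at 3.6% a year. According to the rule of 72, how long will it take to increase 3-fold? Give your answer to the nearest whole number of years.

One doubling takes 72/3.6 = 20.00 years.
Reaching 3× takes log₂(3) ≈ 1.58 doublings.
1.58 × 20.00 ≈ 32 years.

approximately 32 years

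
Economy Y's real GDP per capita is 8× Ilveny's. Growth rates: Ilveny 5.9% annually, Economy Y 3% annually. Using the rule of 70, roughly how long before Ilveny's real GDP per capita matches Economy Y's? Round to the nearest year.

around 72 years

The growth-rate gap is 5.9% − 3% = 2.9 percentage points.
So the ratio between them halves every 70/2.9 ≈ 24.14 years.
An 8× gap closes after 3 halvings: 3 × 24.14 ≈ 72 years.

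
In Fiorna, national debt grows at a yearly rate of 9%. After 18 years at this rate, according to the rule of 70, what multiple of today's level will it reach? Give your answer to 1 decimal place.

Doubles every ≈ 7.78 years (70/9).
18 years is 2.31 doublings; 2^2.31 ≈ 5.0×.

approximately 5.0 times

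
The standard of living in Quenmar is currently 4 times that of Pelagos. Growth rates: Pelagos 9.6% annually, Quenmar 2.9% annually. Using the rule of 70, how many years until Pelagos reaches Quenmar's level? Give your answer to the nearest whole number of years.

What matters is the difference: 6.7 pp.
Rule of 70 on the gap: the ratio halves every 70/6.7 ≈ 10.45 years.
A 4 times gap closes after 2 halvings: 2 × 10.45 ≈ 21 years.

roughly 21 years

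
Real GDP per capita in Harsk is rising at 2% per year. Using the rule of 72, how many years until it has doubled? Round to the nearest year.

72/2 ≈ 36.00, so it doubles roughly every 36 years.

36 years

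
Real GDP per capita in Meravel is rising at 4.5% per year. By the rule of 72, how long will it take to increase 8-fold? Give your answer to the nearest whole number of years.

around 48 years

At 4.5% it doubles every 72/4.5 ≈ 16.00 years.
8 = 2^3, so 3 doublings → 48 years.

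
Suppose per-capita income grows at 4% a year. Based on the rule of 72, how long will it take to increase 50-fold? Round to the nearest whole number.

Doubling time ≈ 72/4 = 18.00 years.
50× is log₂ 50 ≈ 5.64 doublings, so ≈ 5.64 × 18.00 = 102 years.

102 years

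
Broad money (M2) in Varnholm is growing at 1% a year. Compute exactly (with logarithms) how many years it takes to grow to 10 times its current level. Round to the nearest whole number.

231 years

t = ln(10) / ln(1 + 0.01) = 2.3026 / 0.009950 ≈ 231.42.
≈ 231 years.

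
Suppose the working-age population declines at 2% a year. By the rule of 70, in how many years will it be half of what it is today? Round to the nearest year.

Halving time ≈ 70 / 2 = 35.00 → 35 years.

approximately 35 years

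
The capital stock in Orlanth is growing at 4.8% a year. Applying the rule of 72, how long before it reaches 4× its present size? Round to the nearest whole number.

At 4.8% it doubles every 72/4.8 ≈ 15.00 years.
Getting to 4× needs 2 doublings: 2 × 15.00 ≈ 30 years.

around 30 years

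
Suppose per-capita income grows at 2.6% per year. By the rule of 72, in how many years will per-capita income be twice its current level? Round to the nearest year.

about 28 years

Doubling time ≈ 72 / 2.6 = 27.69 years.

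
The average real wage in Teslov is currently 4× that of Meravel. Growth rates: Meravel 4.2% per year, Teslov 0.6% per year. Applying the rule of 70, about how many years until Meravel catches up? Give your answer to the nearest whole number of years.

about 39 years

What matters is the difference: 3.6 pp.
Rule of 70 on the gap: the ratio halves every 70/3.6 ≈ 19.44 years.
A 4× gap closes after 2 halvings: 2 × 19.44 ≈ 39 years.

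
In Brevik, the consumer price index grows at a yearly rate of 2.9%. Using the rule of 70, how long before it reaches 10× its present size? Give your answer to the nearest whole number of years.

Doubling time ≈ 70/2.9 = 24.14 years.
Reaching 10× takes log₂(10) ≈ 3.32 doublings.
3.32 × 24.14 ≈ 80 years.

roughly 80 years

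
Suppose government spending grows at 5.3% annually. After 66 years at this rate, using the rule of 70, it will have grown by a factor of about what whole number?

At 5.3% one doubling takes ≈ 13.21 years; 66 years is 5 of them, so ×32.

approximately 32 times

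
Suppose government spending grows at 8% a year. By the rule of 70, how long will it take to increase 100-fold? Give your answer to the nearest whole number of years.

around 58 years

At 8% it doubles every 70/8 ≈ 8.75 years.
Reaching 100× takes log₂(100) ≈ 6.64 doublings.
6.64 × 8.75 ≈ 58 years.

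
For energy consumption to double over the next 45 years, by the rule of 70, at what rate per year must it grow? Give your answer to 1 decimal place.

roughly 1.6% per year

70 / 45 ≈ 1.56, so about 1.6% per year.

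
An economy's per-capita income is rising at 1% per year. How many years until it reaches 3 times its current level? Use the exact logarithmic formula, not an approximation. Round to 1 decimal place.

110.4 years

t = ln(3) / ln(1 + 0.01) = 1.0986 / 0.009950 ≈ 110.41.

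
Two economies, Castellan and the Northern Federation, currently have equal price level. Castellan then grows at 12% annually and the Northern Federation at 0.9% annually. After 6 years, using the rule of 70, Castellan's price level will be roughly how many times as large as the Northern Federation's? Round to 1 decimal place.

Castellan pulls ahead at 11.1 pp per year, so the ratio doubles every 70/11.1 ≈ 6.31 years.
In 6 years that's 0.95 doublings: 2^0.95 ≈ 1.9.

1.9 times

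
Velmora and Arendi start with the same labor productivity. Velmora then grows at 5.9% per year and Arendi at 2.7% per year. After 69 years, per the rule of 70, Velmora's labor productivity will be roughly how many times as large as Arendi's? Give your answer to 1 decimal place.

Rate gap = 5.9% − 2.7% = 3.2 points.
The ratio doubles every 70/3.2 ≈ 21.88 years.
69/21.88 ≈ 3.15 doublings → ratio ≈ 2^3.15 ≈ 8.9.

roughly 8.9 times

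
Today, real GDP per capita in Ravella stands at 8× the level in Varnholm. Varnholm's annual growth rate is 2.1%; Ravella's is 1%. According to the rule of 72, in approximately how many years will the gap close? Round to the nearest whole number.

What matters is the difference: 1.1 pp.
Rule of 72 on the gap: the ratio halves every 72/1.1 ≈ 65.45 years.
An 8× gap closes after 3 halvings: 3 × 65.45 ≈ 196 years.

roughly 196 years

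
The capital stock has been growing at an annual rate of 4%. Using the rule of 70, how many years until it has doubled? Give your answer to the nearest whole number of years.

approximately 18 years

70/4 ≈ 17.50, so it doubles roughly every 18 years.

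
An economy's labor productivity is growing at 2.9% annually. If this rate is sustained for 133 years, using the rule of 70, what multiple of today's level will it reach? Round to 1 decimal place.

45.6 times

Doubling time ≈ 70/2.9 = 24.14 years.
133 years / 24.14 ≈ 5.51 doublings → factor 2^5.51 ≈ 45.6.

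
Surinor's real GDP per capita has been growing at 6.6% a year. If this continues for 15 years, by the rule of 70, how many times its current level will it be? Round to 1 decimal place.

approximately 2.7 times

Doubling time ≈ 70/6.6 = 10.61 years.
15 years / 10.61 ≈ 1.41 doublings → factor 2^1.41 ≈ 2.7.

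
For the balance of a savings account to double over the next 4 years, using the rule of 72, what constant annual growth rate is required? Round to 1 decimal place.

72 / 4 ≈ 18.00, so about 18.0% a year.

approximately 18.0%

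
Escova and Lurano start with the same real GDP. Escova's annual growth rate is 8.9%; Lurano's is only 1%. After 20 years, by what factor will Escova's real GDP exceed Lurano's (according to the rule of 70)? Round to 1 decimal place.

Rate gap = 8.9% − 1% = 7.9 points.
The ratio doubles every 70/7.9 ≈ 8.86 years.
20/8.86 ≈ 2.26 doublings → ratio ≈ 2^2.26 ≈ 4.8.

about 4.8 times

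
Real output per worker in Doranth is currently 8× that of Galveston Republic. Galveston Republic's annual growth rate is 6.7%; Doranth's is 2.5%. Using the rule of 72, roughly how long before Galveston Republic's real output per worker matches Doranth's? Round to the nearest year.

≈ 51 years

The growth-rate gap is 6.7% − 2.5% = 4.2 percentage points.
So the ratio between them halves every 72/4.2 ≈ 17.14 years.
An 8× gap closes after 3 halvings: 3 × 17.14 ≈ 51 years.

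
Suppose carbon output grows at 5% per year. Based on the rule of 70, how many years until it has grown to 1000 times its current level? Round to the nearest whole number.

about 140 years

One doubling takes 70/5 = 14.00 years.
Reaching 1000× takes log₂(1000) ≈ 9.97 doublings.
9.97 × 14.00 ≈ 140 years.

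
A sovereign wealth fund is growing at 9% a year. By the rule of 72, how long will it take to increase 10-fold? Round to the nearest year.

roughly 27 years

Doubling time ≈ 72/9 = 8.00 years.
10× is log₂ 10 ≈ 3.32 doublings, so ≈ 3.32 × 8.00 = 27 years.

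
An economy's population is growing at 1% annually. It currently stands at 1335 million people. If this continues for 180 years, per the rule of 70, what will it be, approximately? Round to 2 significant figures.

Doubling time ≈ 70/1 = 70.00 years.
180 years is 180/70.00 ≈ 2.57 doublings, a factor of 2^2.57 ≈ 5.94.
1335 × 5.94 ≈ 7900 million people.

roughly 7900 million people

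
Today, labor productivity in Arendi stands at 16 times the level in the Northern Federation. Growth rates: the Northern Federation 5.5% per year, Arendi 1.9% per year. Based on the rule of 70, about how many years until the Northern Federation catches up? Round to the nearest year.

What matters is the difference: 3.6 pp.
Rule of 70 on the gap: the ratio halves every 70/3.6 ≈ 19.44 years.
A 16 times gap closes after 4 halvings: 4 × 19.44 ≈ 78 years.

around 78 years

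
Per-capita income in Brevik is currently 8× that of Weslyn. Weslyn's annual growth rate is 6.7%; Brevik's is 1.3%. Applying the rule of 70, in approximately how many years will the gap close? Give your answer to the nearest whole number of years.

roughly 39 years

The growth-rate gap is 6.7% − 1.3% = 5.4 percentage points.
So the ratio between them halves every 70/5.4 ≈ 12.96 years.
An 8× gap closes after 3 halvings: 3 × 12.96 ≈ 39 years.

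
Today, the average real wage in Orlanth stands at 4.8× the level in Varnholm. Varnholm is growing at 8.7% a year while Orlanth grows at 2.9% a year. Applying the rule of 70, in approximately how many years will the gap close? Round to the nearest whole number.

roughly 27 years

The growth-rate gap is 8.7% − 2.9% = 5.8 percentage points.
So the ratio between them halves every 70/5.8 ≈ 12.07 years.
A 4.8× gap takes log₂(4.8) ≈ 2.26 halvings to close: 2.26 × 12.07 ≈ 27 years.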